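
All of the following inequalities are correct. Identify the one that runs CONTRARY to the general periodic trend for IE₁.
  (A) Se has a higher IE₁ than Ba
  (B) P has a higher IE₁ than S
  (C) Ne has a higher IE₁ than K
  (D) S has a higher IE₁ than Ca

(B)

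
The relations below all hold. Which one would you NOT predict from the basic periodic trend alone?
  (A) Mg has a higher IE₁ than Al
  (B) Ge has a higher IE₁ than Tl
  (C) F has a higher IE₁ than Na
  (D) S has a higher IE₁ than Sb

(A)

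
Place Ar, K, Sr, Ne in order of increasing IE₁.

K < Sr < Ar < Ne

Ne is in period 2, group 18; Ar is in period 3, group 18; K is in period 4, group 1; Sr is in period 5, group 2.
IE₁ increases left→right with effective nuclear charge and decreases top→bottom as the valence shell moves farther out.
Here both period and group differ, so the two effects have to be weighed against each other.
Sr > K: period and group pull opposite ways; the across-period shift dominates (550 vs 419 kJ/mol).
Ar > Sr: relative to Sr, both the across-period and down-group shifts push Ar's first ionization energy up.
Ne > Ar: Ne sits above Ar in group 18, so the down-group effect alone puts Ne higher.
For reference (kJ/mol): Ne 2081, Ar 1521, K 419, Sr 550.
So from lowest to highest: K < Sr < Ar < Ne.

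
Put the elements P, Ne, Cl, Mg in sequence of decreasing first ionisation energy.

Ne, Cl, P, Mg

Ne is in period 2, group 18; Mg is in period 3, group 2; P is in period 3, group 15; Cl is in period 3, group 17.
Removing the outermost electron gets harder across a period and easier down a group.
These span different periods and groups, so the two trends combine.
P > Mg: P lies to the right of Mg in period 3, so the across-period effect alone puts P higher.
Cl > P: Cl lies to the right of P in period 3, so the across-period effect alone puts Cl higher.
Ne > Cl: both effects reinforce here, so Ne is clearly the higher of the two.
For reference (kJ/mol): Ne 2081, Mg 738, P 1012, Cl 1251.
So from highest to lowest: Ne > Cl > P > Mg.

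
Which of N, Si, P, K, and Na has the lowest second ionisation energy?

Si

Consider each +1 ion: N⁺ still has 4 valence electrons; Si⁺ still has 3 valence electrons; P⁺ still has 4 valence electrons; K⁺ is the bare [Ar] core; Na⁺ is the bare [Ne] core.
Core electrons are held far more tightly than valence electrons, so K and Na top the IE_2 order.
Valence configurations: N⁺ [He]2s²2p², Si⁺ [Ne]3s²3p¹, P⁺ [Ne]3s²3p².
The numbers (kJ/mol): N 2856, Si 1577, P 1907, K 3052, Na 4562.
Putting it together, IE_2: Si < P < N < K < Na.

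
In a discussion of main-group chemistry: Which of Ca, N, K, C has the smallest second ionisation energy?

Ca

After 1 electron has been removed, what remains? Ca⁺ still has 1 valence electron; N⁺ still has 4 valence electrons; K⁺ is the bare [Ar] core; C⁺ still has 3 valence electrons.
Core electrons are held far more tightly than valence electrons, so K tops the IE_2 order.
Valence configurations: Ca⁺ [Ar]4s¹, N⁺ [He]2s²2p², C⁺ [He]2s²2p¹.
The numbers (kJ/mol): Ca 1145, N 2856, K 3052, C 2353.
Putting it together, IE_2: Ca < C < N < K.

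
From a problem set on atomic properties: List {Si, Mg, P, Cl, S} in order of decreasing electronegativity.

Mg is in period 3, group 2; Si is in period 3, group 14; P is in period 3, group 15; S is in period 3, group 16; Cl is in period 3, group 17.
EN rises left→right (higher Z_eff, smaller atoms) and falls top→bottom (larger, more shielded atoms).
All lie in period 3, so electronegativity increases left to right.
So from highest to lowest: Cl > S > P > Si > Mg.

Cl, S, P, Si, Mg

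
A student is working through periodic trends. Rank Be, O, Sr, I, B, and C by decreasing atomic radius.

Be is in period 2, group 2; B is in period 2, group 13; C is in period 2, group 14; O is in period 2, group 16; Sr is in period 5, group 2; I is in period 5, group 17.
Atomic radius shrinks across a period as nuclear charge pulls the same shell inward, and grows down a group as new shells are added.
Neither a single period nor a single group — weigh both effects.
C > O: both are in period 2; the period trend gives C the larger value.
B > C: B lies to the left of C in period 2, so the across-period effect alone puts B larger.
Be > B: Be lies to the left of B in period 2, so the across-period effect alone puts Be larger.
I > Be: period and group pull opposite ways; the down-group shift dominates (133 vs 102 pm).
Sr > I: Sr lies to the left of I in period 5, so the across-period effect alone puts Sr larger.
For reference (pm): Be 102, B 85, C 75, O 63, Sr 185, I 133.
So from largest to smallest: Sr > I > Be > B > C > O.

Sr > I > Be > B > C > O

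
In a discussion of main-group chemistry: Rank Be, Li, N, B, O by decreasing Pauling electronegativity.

O > N > B > Be > Li

Electronegativity increases across a period and decreases down a group, tracking effective nuclear charge and atomic size.
All lie in period 2, so electronegativity increases left to right.
So from highest to lowest: O > N > B > Be > Li.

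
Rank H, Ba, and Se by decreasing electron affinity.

Se > H > Ba

H is in period 1, group 1; Se is in period 4, group 16; Ba is in period 6, group 2.
Electron affinity generally becomes more exothermic across a period toward the halogens and less exothermic down a group.
Here both period and group differ, so the two effects have to be weighed against each other.
H > Ba: period and group pull opposite ways; the down-group shift dominates (73 vs 14 kJ/mol).
Se > H: the two effects oppose for this pair; the across-period effect wins (195 vs 73 kJ/mol).
Tabulated electron affinity (kJ/mol): H 73, Se 195, Ba 14.
So from highest to lowest: Se > H > Ba.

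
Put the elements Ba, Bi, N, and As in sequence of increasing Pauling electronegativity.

Ba, Bi, As, N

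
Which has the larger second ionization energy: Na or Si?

Na

The second ionization energy removes an electron from the +1 ion. For each element: Na⁺ is the bare [Ne] core; Si⁺ still has 3 valence electrons.
Breaking into a closed-shell core is much more expensive than removing a leftover valence electron — Na has the largest IE_2 here.
The numbers (kJ/mol): Na 4562, Si 1577.
Putting it together, IE_2: Si < Na.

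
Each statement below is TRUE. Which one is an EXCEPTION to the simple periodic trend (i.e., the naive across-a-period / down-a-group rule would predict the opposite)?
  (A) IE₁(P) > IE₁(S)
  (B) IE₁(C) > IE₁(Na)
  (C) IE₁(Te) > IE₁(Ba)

(A)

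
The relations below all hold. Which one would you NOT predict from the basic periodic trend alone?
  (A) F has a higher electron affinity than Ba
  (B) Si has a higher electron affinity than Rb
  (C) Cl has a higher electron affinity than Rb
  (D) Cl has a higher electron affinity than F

(D)

The general trend: electron affinity increases across a period and decreases down a group.
(A) F (period 2, group 17) vs Ba (period 6, group 2): the stated order agrees with the simple trend.
(B) Si (period 3, group 14) vs Rb (period 5, group 1): the stated order agrees with the simple trend.
(C) Cl (period 3, group 17) vs Rb (period 5, group 1): the stated order agrees with the simple trend.
(D) Cl (period 3, group 17) vs F (period 2, group 17): the stated order contradicts the simple trend.
The exception is (D): F's small 2p subshell makes the incoming electron feel strong e⁻–e⁻ repulsion, so Cl actually releases more energy on gaining an electron.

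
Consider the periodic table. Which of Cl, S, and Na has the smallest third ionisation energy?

After 2 electrons have been removed, what remains? Cl²⁺ still has 5 valence electrons; S²⁺ still has 4 valence electrons; Na²⁺ is already 1 electron into the core.
Breaking into a closed-shell core is much more expensive than removing a leftover valence electron — Na has the largest IE_3 here.
Valence configurations: Cl²⁺ [Ne]3s²3p³, S²⁺ [Ne]3s²3p².
The numbers (kJ/mol): Cl 3822, S 3357, Na 6910.
So the third ionization energies run S < Cl < Na.

S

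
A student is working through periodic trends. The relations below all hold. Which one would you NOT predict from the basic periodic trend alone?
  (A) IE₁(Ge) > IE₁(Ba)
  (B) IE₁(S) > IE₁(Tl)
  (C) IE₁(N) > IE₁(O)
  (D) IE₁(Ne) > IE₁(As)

(C)

The general trend: first ionisation energy increases across a period and decreases down a group.
(A) Ge (period 4, group 14) vs Ba (period 6, group 2): the stated order agrees with the simple trend.
(B) S (period 3, group 16) vs Tl (period 6, group 13): the stated order agrees with the simple trend.
(C) N (period 2, group 15) vs O (period 2, group 16): the stated order contradicts the simple trend.
(D) Ne (period 2, group 18) vs As (period 4, group 15): the stated order agrees with the simple trend.
The exception is (C): pairing an electron in O's 2p⁴ costs repulsion energy, so O ionizes more easily than half-filled N (2p³).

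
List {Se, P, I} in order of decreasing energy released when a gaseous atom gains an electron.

I, Se, P

P is in period 3, group 15; Se is in period 4, group 16; I is in period 5, group 17.
Electron affinity generally becomes more exothermic across a period toward the halogens and less exothermic down a group.
These sit on a diagonal, where the across-period and down-group effects partly cancel.
Se > P: period and group pull opposite ways; the across-period shift dominates (195 vs 72 kJ/mol).
I > Se: period and group pull opposite ways; the across-period shift dominates (295 vs 195 kJ/mol).
Tabulated electron affinity (kJ/mol): P 72, Se 195, I 295.
So from highest to lowest: I > Se > P.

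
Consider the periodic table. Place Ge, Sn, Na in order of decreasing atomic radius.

Na > Sn > Ge

Na is in period 3, group 1; Ge is in period 4, group 14; Sn is in period 5, group 14.
Radius decreases left→right (rising Z_eff, same n) and increases top→bottom (higher n).
Here both period and group differ, so the two effects have to be weighed against each other.
Sn > Ge: Sn sits below Ge in group 14, so the down-group effect alone puts Sn larger.
Na > Sn: the two effects oppose for this pair; the across-period effect wins (155 vs 140 pm).
For reference (pm): Na 155, Ge 121, Sn 140.
So from largest to smallest: Na > Sn > Ge.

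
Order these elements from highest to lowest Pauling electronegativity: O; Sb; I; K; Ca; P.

O, I, P, Sb, Ca, K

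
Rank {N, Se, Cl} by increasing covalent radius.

N < Cl < Se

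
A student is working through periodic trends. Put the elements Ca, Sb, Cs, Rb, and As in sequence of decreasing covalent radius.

Cs, Rb, Ca, Sb, As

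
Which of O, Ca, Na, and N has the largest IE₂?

IE_2 is the cost of taking one more electron from the +1 cation: O⁺ still has 5 valence electrons; Ca⁺ still has 1 valence electron; Na⁺ is the bare [Ne] core; N⁺ still has 4 valence electrons.
Core electrons are held far more tightly than valence electrons, so Na tops the IE_2 order.
Valence configurations: O⁺ [He]2s²2p³, Ca⁺ [Ar]4s¹, N⁺ [He]2s²2p².
Approximate IE_2 values (kJ/mol): O 3388, Ca 1145, Na 4562, N 2856.
Overall IE_2 order: Ca < N < O < Na.

Na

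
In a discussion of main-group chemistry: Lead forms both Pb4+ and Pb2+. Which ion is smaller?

Both ions have Z = 82 protons, but Pb4+ has lost more electrons, so its remaining electrons feel a larger effective nuclear charge per electron and are pulled in more tightly.
Higher positive charge → smaller ion, so Pb2+ > Pb4+.

Pb4+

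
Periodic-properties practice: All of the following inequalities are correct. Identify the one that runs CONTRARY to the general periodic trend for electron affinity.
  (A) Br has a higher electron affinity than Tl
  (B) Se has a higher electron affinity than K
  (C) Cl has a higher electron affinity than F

The general trend: electron affinity increases across a period and decreases down a group.
(A) Br (period 4, group 17) vs Tl (period 6, group 13): the stated order agrees with the simple trend.
(B) Se (period 4, group 16) vs K (period 4, group 1): the stated order agrees with the simple trend.
(C) Cl (period 3, group 17) vs F (period 2, group 17): the stated order contradicts the simple trend.
The exception is (C): F's small 2p subshell makes the incoming electron feel strong e⁻–e⁻ repulsion, so Cl actually releases more energy on gaining an electron.

(C)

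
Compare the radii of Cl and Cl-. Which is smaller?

Cl

Forming Cl- adds 1 electron to Cl. More electron–electron repulsion in the same shell, with unchanged nuclear charge, lets the cloud expand.
An anion is larger than its parent atom: Cl- > Cl.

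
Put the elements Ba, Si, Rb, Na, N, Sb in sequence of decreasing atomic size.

Atomic radius shrinks across a period as nuclear charge pulls the same shell inward, and grows down a group as new shells are added.
These span different periods and groups, so the two trends combine.
Si > N: relative to N, both the across-period and down-group shifts push Si's atomic radius up.
Sb > Si: the two effects oppose for this pair; the down-group effect wins (140 vs 116 pm).
Na > Sb: the two effects oppose for this pair; the across-period effect wins (155 vs 140 pm).
Ba > Na: the two effects oppose for this pair; the down-group effect wins (196 vs 155 pm).
Rb > Ba: the two effects oppose for this pair; the across-period effect wins (210 vs 196 pm).
Tabulated atomic radius (pm): N 71, Na 155, Si 116, Rb 210, Sb 140, Ba 196.
So from largest to smallest: Rb > Ba > Na > Sb > Si > N.

Rb > Ba > Na > Sb > Si > N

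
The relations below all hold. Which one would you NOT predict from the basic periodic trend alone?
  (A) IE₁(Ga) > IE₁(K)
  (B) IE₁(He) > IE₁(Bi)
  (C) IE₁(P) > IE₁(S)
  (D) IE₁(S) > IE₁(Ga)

The general trend: first ionisation energy increases across a period and decreases down a group.
(A) Ga (period 4, group 13) vs K (period 4, group 1): the stated order agrees with the simple trend.
(B) He (period 1, group 18) vs Bi (period 6, group 15): the stated order agrees with the simple trend.
(C) P (period 3, group 15) vs S (period 3, group 16): the stated order contradicts the simple trend.
(D) S (period 3, group 16) vs Ga (period 4, group 13): the stated order agrees with the simple trend.
The exception is (C): S (3p⁴) ionizes more easily than half-filled P (3p³) because the paired 3p electron in S is pushed out by e⁻–e⁻ repulsion.

(C)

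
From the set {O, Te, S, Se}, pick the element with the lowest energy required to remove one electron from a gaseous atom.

O is in period 2, group 16; S is in period 3, group 16; Se is in period 4, group 16; Te is in period 5, group 16.
Across a period the outer electron is held more tightly (higher IE₁); down a group it sits in a higher shell, more shielded, and comes off more easily.
All are in group 16, so first ionization energy increases up the group.
The lowest energy required to remove one electron from a gaseous atom among these belongs to Te.

Te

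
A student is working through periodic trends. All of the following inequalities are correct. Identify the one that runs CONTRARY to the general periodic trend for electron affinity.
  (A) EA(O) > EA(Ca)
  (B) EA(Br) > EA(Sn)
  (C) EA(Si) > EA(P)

(C)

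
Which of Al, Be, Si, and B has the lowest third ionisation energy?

Al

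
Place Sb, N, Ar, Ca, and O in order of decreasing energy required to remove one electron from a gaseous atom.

N is in period 2, group 15; O is in period 2, group 16; Ar is in period 3, group 18; Ca is in period 4, group 2; Sb is in period 5, group 15.
Across a period the outer electron is held more tightly (higher IE₁); down a group it sits in a higher shell, more shielded, and comes off more easily.
Neither a single period nor a single group — weigh both effects.
Sb > Ca: period and group pull opposite ways; the across-period shift dominates (831 vs 590 kJ/mol).
O > Sb: relative to Sb, both the across-period and down-group shifts push O's first ionization energy up.
N > O: this pair runs against the simple trend — see the exception note.
Ar > N: the two effects oppose for this pair; the across-period effect wins (1521 vs 1402 kJ/mol).
Note the exception: N has a higher first ionization energy than O, contrary to the simple trend — pairing an electron in O's 2p⁴ costs repulsion energy, so O ionizes more easily than half-filled N (2p³).
For reference (kJ/mol): N 1402, O 1314, Ar 1521, Ca 590, Sb 831.
So from highest to lowest: Ar > N > O > Sb > Ca.

Ar > N > O > Sb > Ca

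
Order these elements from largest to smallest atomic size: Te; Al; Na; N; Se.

Atomic radius shrinks across a period as nuclear charge pulls the same shell inward, and grows down a group as new shells are added.
Neither a single period nor a single group — weigh both effects.
Se > N: period and group pull opposite ways; the down-group shift dominates (116 vs 71 pm).
Al > Se: the two effects oppose for this pair; the across-period effect wins (126 vs 116 pm).
Te > Al: period and group pull opposite ways; the down-group shift dominates (136 vs 126 pm).
Na > Te: period and group pull opposite ways; the across-period shift dominates (155 vs 136 pm).
Tabulated atomic radius (pm): N 71, Na 155, Al 126, Se 116, Te 136.
So from largest to smallest: Na > Te > Al > Se > N.

Na > Te > Al > Se > N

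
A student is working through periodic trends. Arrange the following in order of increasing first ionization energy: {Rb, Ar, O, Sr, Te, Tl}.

Rb < Sr < Tl < Te < O < Ar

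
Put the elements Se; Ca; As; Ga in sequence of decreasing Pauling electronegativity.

Ca is in period 4, group 2; Ga is in period 4, group 13; As is in period 4, group 15; Se is in period 4, group 16.
Smaller atoms with higher effective nuclear charge are more electronegative.
All lie in period 4, so electronegativity increases left to right.
So from highest to lowest: Se > As > Ga > Ca.

Se > As > Ga > Ca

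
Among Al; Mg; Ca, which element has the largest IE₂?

Al

IE_2 is the cost of taking one more electron from the +1 cation: Al⁺ still has 2 valence electrons; Mg⁺ still has 1 valence electron; Ca⁺ still has 1 valence electron.
All are still removing valence electrons, so compare the +1 ions as you would atoms: IE_2 generally rises across a period (higher Z_eff) and falls down a group (larger shell), subject to the usual subshell exceptions.
Valence configurations: Al⁺ [Ne]3s², Mg⁺ [Ne]3s¹, Ca⁺ [Ar]4s¹.
Approximate IE_2 values (kJ/mol): Al 1817, Mg 1451, Ca 1145.
Overall IE_2 order: Ca < Mg < Al.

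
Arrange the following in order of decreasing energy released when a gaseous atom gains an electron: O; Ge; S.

Adding an electron releases more energy for atoms nearer the top right (short of the noble gases).
These span different periods and groups, so the two trends combine.
O > Ge: both effects reinforce here, so O is clearly the higher of the two.
S > O: this pair runs against the simple trend — see the exception note.
Note the exception: S has a higher electron affinity than O, contrary to the simple trend — the compact 2p subshell of O repels the added electron more than S's larger 3p does.
Tabulated electron affinity (kJ/mol): O 141, S 200, Ge 119.
So from highest to lowest: S > O > Ge.

S, O, Ge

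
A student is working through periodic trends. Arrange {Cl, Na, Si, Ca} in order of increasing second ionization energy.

Ca < Si < Cl < Na

After 1 electron has been removed, what remains? Cl⁺ still has 6 valence electrons; Na⁺ is the bare [Ne] core; Si⁺ still has 3 valence electrons; Ca⁺ still has 1 valence electron.
Breaking into a closed-shell core is much more expensive than removing a leftover valence electron — Na has the largest IE_2 here.
Valence configurations: Cl⁺ [Ne]3s²3p⁴, Si⁺ [Ne]3s²3p¹, Ca⁺ [Ar]4s¹.
The numbers (kJ/mol): Cl 2298, Na 4562, Si 1577, Ca 1145.
Hence IE_2: Ca < Si < Cl < Na.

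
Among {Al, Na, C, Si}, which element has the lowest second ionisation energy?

The second ionization energy removes an electron from the +1 ion. For each element: Al⁺ still has 2 valence electrons; Na⁺ is the bare [Ne] core; C⁺ still has 3 valence electrons; Si⁺ still has 3 valence electrons.
Pulling an electron out of a noble-gas core costs far more than removing a remaining valence electron, so Na sits at the high end of IE_2.
Valence configurations: Al⁺ [Ne]3s², C⁺ [He]2s²2p¹, Si⁺ [Ne]3s²3p¹.
Si⁺ loses a lone 3p electron whereas Al⁺ must break into a filled 3s² pair, so IE_2(Al) > IE_2(Si) even though Si has the higher nuclear charge.
The numbers (kJ/mol): Al 1817, Na 4562, C 2353, Si 1577.
Hence IE_2: Si < Al < C < Na.

Si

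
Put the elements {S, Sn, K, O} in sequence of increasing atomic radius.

O is in period 2, group 16; S is in period 3, group 16; K is in period 4, group 1; Sn is in period 5, group 14.
Atomic radius shrinks across a period as nuclear charge pulls the same shell inward, and grows down a group as new shells are added.
Neither a single period nor a single group — weigh both effects.
S > O: they share group 16; the group trend gives S the larger value.
Sn > S: relative to S, both the across-period and down-group shifts push Sn's atomic radius up.
K > Sn: period and group pull opposite ways; the across-period shift dominates (196 vs 140 pm).
Tabulated atomic radius (pm): O 63, S 103, K 196, Sn 140.
So from smallest to largest: O < S < Sn < K.

O < S < Sn < K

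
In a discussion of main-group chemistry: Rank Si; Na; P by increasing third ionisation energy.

P < Si < Na

The third ionization energy removes an electron from the +2 ion. For each element: Si²⁺ still has 2 valence electrons; Na²⁺ is already 1 electron into the core; P²⁺ still has 3 valence electrons.
Breaking into a closed-shell core is much more expensive than removing a leftover valence electron — Na has the largest IE_3 here.
Valence configurations: Si²⁺ [Ne]3s², P²⁺ [Ne]3s²3p¹.
P²⁺ loses a lone 3p electron whereas Si²⁺ must break into a filled 3s² pair, so IE_3(Si) > IE_3(P) even though P has the higher nuclear charge.
Tabulated IE_3 (kJ/mol): Si 3232, Na 6910, P 2914.
So the third ionization energies run P < Si < Na.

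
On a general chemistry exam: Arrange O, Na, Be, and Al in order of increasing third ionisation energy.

Al, O, Na, Be

The third ionization energy removes an electron from the +2 ion. For each element: O²⁺ still has 4 valence electrons; Na²⁺ is already 1 electron into the core; Be²⁺ is the bare [He] core; Al²⁺ still has 1 valence electron.
Core electrons are held far more tightly than valence electrons, so Na and Be top the IE_3 order.
Valence configurations: O²⁺ [He]2s²2p², Al²⁺ [Ne]3s¹.
Approximate IE_3 values (kJ/mol): O 5300, Na 6910, Be 14849, Al 2745.
Overall IE_3 order: Al < O < Na < Be.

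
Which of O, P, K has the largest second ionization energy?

O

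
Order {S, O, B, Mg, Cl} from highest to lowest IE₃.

IE_3 is the cost of taking one more electron from the +2 cation: S²⁺ still has 4 valence electrons; O²⁺ still has 4 valence electrons; B²⁺ still has 1 valence electron; Mg²⁺ is the bare [Ne] core; Cl²⁺ still has 5 valence electrons.
Pulling an electron out of a noble-gas core costs far more than removing a remaining valence electron, so Mg sits at the high end of IE_3.
Valence configurations: S²⁺ [Ne]3s²3p², O²⁺ [He]2s²2p², B²⁺ [He]2s¹, Cl²⁺ [Ne]3s²3p³.
Approximate IE_3 values (kJ/mol): S 3357, O 5300, B 3660, Mg 7733, Cl 3822.
So the third ionization energies run S < B < Cl < O < Mg.

Mg > O > Cl > B > S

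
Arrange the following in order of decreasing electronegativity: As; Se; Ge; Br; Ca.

Br > Se > As > Ge > Ca

Ca is in period 4, group 2; Ge is in period 4, group 14; As is in period 4, group 15; Se is in period 4, group 16; Br is in period 4, group 17.
Smaller atoms with higher effective nuclear charge are more electronegative.
All lie in period 4, so electronegativity increases left to right.
So from highest to lowest: Br > Se > As > Ge > Ca.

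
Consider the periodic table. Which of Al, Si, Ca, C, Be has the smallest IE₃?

After 2 electrons have been removed, what remains? Al²⁺ still has 1 valence electron; Si²⁺ still has 2 valence electrons; Ca²⁺ is the bare [Ar] core; C²⁺ still has 2 valence electrons; Be²⁺ is the bare [He] core.
Core electrons are held far more tightly than valence electrons, so Ca and Be top the IE_3 order.
Valence configurations: Al²⁺ [Ne]3s¹, Si²⁺ [Ne]3s², C²⁺ [He]2s².
The numbers (kJ/mol): Al 2745, Si 3232, Ca 4912, C 4620, Be 14849.
Hence IE_3: Al < Si < C < Ca < Be.

Al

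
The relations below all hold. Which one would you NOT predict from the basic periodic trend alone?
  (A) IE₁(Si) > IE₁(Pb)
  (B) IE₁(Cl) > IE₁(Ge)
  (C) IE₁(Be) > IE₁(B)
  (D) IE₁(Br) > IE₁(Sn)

(C)

The general trend: IE₁ increases across a period and decreases down a group.
(A) Si (period 3, group 14) vs Pb (period 6, group 14): the stated order agrees with the simple trend.
(B) Cl (period 3, group 17) vs Ge (period 4, group 14): the stated order agrees with the simple trend.
(C) Be (period 2, group 2) vs B (period 2, group 13): the stated order contradicts the simple trend.
(D) Br (period 4, group 17) vs Sn (period 5, group 14): the stated order agrees with the simple trend.
The exception is (C): removing B's lone 2p electron is easier than breaking Be's filled 2s².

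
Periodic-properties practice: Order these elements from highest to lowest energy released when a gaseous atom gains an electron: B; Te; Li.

Te, Li, B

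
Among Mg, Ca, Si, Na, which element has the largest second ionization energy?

After 1 electron has been removed, what remains? Mg⁺ still has 1 valence electron; Ca⁺ still has 1 valence electron; Si⁺ still has 3 valence electrons; Na⁺ is the bare [Ne] core.
Breaking into a closed-shell core is much more expensive than removing a leftover valence electron — Na has the largest IE_2 here.
Valence configurations: Mg⁺ [Ne]3s¹, Ca⁺ [Ar]4s¹, Si⁺ [Ne]3s²3p¹.
Tabulated IE_2 (kJ/mol): Mg 1451, Ca 1145, Si 1577, Na 4562.
Putting it together, IE_2: Ca < Mg < Si < Na.

Na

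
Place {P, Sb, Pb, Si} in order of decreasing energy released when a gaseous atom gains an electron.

Si is in period 3, group 14; P is in period 3, group 15; Sb is in period 5, group 15; Pb is in period 6, group 14.
Atoms with high Z_eff and room in the valence shell (especially the halogens) have the most exothermic electron affinities.
Neither a single period nor a single group — weigh both effects.
P > Pb: both effects reinforce here, so P is clearly the higher of the two.
Sb > P: this pair runs against the simple trend — see the exception note.
Si > Sb: the two effects oppose for this pair; the down-group effect wins (134 vs 103 kJ/mol).
Note the exception: Sb has a higher electron affinity than P, contrary to the simple trend — both are half-filled np³, but the pairing/repulsion penalty for the added electron shrinks as the p orbitals become larger and more diffuse down the group, and for Sb that outweighs the weaker nuclear attraction.
Note the exception: Si has a higher electron affinity than P, contrary to the simple trend — adding an electron to P's half-filled 3p³ is unfavourable, so Si (3p²) has the more exothermic EA.
Tabulated electron affinity (kJ/mol): Si 134, P 72, Sb 103, Pb 35.
So from highest to lowest: Si > Sb > P > Pb.

Si > Sb > P > Pb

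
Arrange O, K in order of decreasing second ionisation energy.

O > K

After 1 electron has been removed, what remains? O⁺ still has 5 valence electrons; K⁺ is the bare [Ar] core.
Usually core removal costs more than valence removal, but here the competition is close: a tightly held n=2 valence electron can cost more to remove than an n=3 core electron, so the actual values have to decide it.
Approximate IE_2 values (kJ/mol): O 3388, K 3052.
So the second ionization energies run K < O.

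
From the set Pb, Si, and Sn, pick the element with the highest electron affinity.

Si

Si is in period 3, group 14; Sn is in period 5, group 14; Pb is in period 6, group 14.
Atoms with high Z_eff and room in the valence shell (especially the halogens) have the most exothermic electron affinities.
All are in group 14, so electron affinity increases up the group.
The highest electron affinity among these belongs to Si.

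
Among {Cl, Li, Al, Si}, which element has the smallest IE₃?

Al

IE_3 is the cost of taking one more electron from the +2 cation: Cl²⁺ still has 5 valence electrons; Li²⁺ is already 1 electron into the core; Al²⁺ still has 1 valence electron; Si²⁺ still has 2 valence electrons.
Breaking into a closed-shell core is much more expensive than removing a leftover valence electron — Li has the largest IE_3 here.
Valence configurations: Cl²⁺ [Ne]3s²3p³, Al²⁺ [Ne]3s¹, Si²⁺ [Ne]3s².
The numbers (kJ/mol): Cl 3822, Li 11815, Al 2745, Si 3232.
Overall IE_3 order: Al < Si < Cl < Li.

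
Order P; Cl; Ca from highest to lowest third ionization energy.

Ca > Cl > P

IE_3 is the cost of taking one more electron from the +2 cation: P²⁺ still has 3 valence electrons; Cl²⁺ still has 5 valence electrons; Ca²⁺ is the bare [Ar] core.
Core electrons are held far more tightly than valence electrons, so Ca tops the IE_3 order.
Valence configurations: P²⁺ [Ne]3s²3p¹, Cl²⁺ [Ne]3s²3p³.
Approximate IE_3 values (kJ/mol): P 2914, Cl 3822, Ca 4912.
So the third ionization energies run P < Cl < Ca.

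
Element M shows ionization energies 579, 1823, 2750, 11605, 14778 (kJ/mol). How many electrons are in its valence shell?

Look for the largest jump between consecutive ionization energies: IE4/IE3 ≈ 4.2, far larger than any earlier ratio.
That jump marks the point where a core electron is being removed. So the atom has 3 valence electrons.

3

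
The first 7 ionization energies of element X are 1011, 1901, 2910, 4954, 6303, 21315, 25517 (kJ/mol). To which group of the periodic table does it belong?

Look for the largest jump between consecutive ionization energies: IE6/IE5 ≈ 3.4, far larger than any earlier ratio.
That jump marks the point where a core electron is being removed. So the atom has 5 valence electrons.
A main-group element with 5 valence electrons is in group 15.

Group 15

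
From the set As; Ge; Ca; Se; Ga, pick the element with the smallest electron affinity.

Ca

Ca is in period 4, group 2; Ga is in period 4, group 13; Ge is in period 4, group 14; As is in period 4, group 15; Se is in period 4, group 16.
Electron affinity generally becomes more exothermic across a period toward the halogens and less exothermic down a group.
All lie in period 4; the across-period trend (electron affinity increases left to right) applies, with the exception below.
Note the exception: Ge has a higher electron affinity than As, contrary to the simple trend — adding an electron to As's half-filled 4p³ is unfavourable, so Ge (4p²) has the more exothermic EA.
Tabulated electron affinity (kJ/mol): Ca 2, Ga 29, Ge 119, As 78, Se 195.
The smallest electron affinity among these belongs to Ca.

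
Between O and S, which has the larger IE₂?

O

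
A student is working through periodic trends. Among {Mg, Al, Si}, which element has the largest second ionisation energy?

Al

IE_2 is the cost of taking one more electron from the +1 cation: Mg⁺ still has 1 valence electron; Al⁺ still has 2 valence electrons; Si⁺ still has 3 valence electrons.
All are still removing valence electrons, so compare the +1 ions as you would atoms: IE_2 generally rises across a period (higher Z_eff) and falls down a group (larger shell), subject to the usual subshell exceptions.
Valence configurations: Mg⁺ [Ne]3s¹, Al⁺ [Ne]3s², Si⁺ [Ne]3s²3p¹.
Si⁺ loses a lone 3p electron whereas Al⁺ must break into a filled 3s² pair, so IE_2(Al) > IE_2(Si) even though Si has the higher nuclear charge.
Tabulated IE_2 (kJ/mol): Mg 1451, Al 1817, Si 1577.
So the second ionization energies run Mg < Si < Al.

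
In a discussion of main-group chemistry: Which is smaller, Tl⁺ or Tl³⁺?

Both ions have Z = 81 protons, but Tl³⁺ has lost more electrons, so its remaining electrons feel a larger effective nuclear charge per electron and are pulled in more tightly.
Higher positive charge → smaller ion, so Tl⁺ > Tl³⁺.

Tl³⁺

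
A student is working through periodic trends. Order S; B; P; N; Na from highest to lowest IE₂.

The second ionization energy removes an electron from the +1 ion. For each element: S⁺ still has 5 valence electrons; B⁺ still has 2 valence electrons; P⁺ still has 4 valence electrons; N⁺ still has 4 valence electrons; Na⁺ is the bare [Ne] core.
Breaking into a closed-shell core is much more expensive than removing a leftover valence electron — Na has the largest IE_2 here.
Valence configurations: S⁺ [Ne]3s²3p³, B⁺ [He]2s², P⁺ [Ne]3s²3p², N⁺ [He]2s²2p².
The numbers (kJ/mol): S 2252, B 2427, P 1907, N 2856, Na 4562.
Hence IE_2: P < S < B < N < Na.

Na > N > B > S > P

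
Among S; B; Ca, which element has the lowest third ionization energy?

S

IE_3 is the cost of taking one more electron from the +2 cation: S²⁺ still has 4 valence electrons; B²⁺ still has 1 valence electron; Ca²⁺ is the bare [Ar] core.
Breaking into a closed-shell core is much more expensive than removing a leftover valence electron — Ca has the largest IE_3 here.
Valence configurations: S²⁺ [Ne]3s²3p², B²⁺ [He]2s¹.
Approximate IE_3 values (kJ/mol): S 3357, B 3660, Ca 4912.
So the third ionization energies run S < B < Ca.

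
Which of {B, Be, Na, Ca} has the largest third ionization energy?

Be

The third ionization energy removes an electron from the +2 ion. For each element: B²⁺ still has 1 valence electron; Be²⁺ is the bare [He] core; Na²⁺ is already 1 electron into the core; Ca²⁺ is the bare [Ar] core.
Breaking into a closed-shell core is much more expensive than removing a leftover valence electron — Ca, Na and Be have the largest IE_3 here.
Tabulated IE_3 (kJ/mol): B 3660, Be 14849, Na 6910, Ca 4912.
Hence IE_3: B < Ca < Na < Be.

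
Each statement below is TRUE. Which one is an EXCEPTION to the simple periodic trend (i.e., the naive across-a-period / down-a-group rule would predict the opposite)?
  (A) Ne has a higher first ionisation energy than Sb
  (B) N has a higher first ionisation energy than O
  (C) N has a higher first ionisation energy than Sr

(B)

The general trend: first ionisation energy increases across a period and decreases down a group.
(A) Ne (period 2, group 18) vs Sb (period 5, group 15): the stated order agrees with the simple trend.
(B) N (period 2, group 15) vs O (period 2, group 16): the stated order contradicts the simple trend.
(C) N (period 2, group 15) vs Sr (period 5, group 2): the stated order agrees with the simple trend.
The exception is (B): pairing an electron in O's 2p⁴ costs repulsion energy, so O ionizes more easily than half-filled N (2p³).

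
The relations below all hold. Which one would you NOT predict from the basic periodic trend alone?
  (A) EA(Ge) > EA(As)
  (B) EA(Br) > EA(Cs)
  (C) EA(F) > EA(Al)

(A)

The general trend: electron affinity increases across a period and decreases down a group.
(A) Ge (period 4, group 14) vs As (period 4, group 15): the stated order contradicts the simple trend.
(B) Br (period 4, group 17) vs Cs (period 6, group 1): the stated order agrees with the simple trend.
(C) F (period 2, group 17) vs Al (period 3, group 13): the stated order agrees with the simple trend.
The exception is (A): adding an electron to As's half-filled 4p³ is unfavourable, so Ge (4p²) has the more exothermic EA.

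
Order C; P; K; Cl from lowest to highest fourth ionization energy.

P < Cl < K < C

IE_4 is the cost of taking one more electron from the +3 cation: C³⁺ still has 1 valence electron; P³⁺ still has 2 valence electrons; K³⁺ is already 2 electrons into the core; Cl³⁺ still has 4 valence electrons.
Usually core removal costs more than valence removal, but here the competition is close: a tightly held n=2 valence electron can cost more to remove than an n=3 core electron, so the actual values have to decide it.
Valence configurations: C³⁺ [He]2s¹, P³⁺ [Ne]3s², Cl³⁺ [Ne]3s²3p².
Approximate IE_4 values (kJ/mol): C 6223, P 4964, K 5877, Cl 5159.
Overall IE_4 order: P < Cl < K < C.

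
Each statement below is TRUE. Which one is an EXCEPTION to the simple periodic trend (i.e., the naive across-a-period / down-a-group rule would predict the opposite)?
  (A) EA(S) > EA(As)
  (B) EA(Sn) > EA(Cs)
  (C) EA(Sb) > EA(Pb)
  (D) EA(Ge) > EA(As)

(D)

The general trend: electron affinity increases across a period and decreases down a group.
(A) S (period 3, group 16) vs As (period 4, group 15): the stated order agrees with the simple trend.
(B) Sn (period 5, group 14) vs Cs (period 6, group 1): the stated order agrees with the simple trend.
(C) Sb (period 5, group 15) vs Pb (period 6, group 14): the stated order agrees with the simple trend.
(D) Ge (period 4, group 14) vs As (period 4, group 15): the stated order contradicts the simple trend.
The exception is (D): adding an electron to As's half-filled 4p³ is unfavourable, so Ge (4p²) has the more exothermic EA.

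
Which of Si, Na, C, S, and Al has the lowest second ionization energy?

Si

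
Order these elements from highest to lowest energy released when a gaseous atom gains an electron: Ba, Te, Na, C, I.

I, Te, C, Na, Ba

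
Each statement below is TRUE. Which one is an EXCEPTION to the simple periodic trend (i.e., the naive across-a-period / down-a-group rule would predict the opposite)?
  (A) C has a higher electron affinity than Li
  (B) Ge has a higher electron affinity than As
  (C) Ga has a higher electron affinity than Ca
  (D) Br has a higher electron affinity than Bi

(B)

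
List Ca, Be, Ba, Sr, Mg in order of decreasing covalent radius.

Ba > Sr > Ca > Mg > Be

Radius decreases left→right (rising Z_eff, same n) and increases top→bottom (higher n).
All are in group 2, so atomic radius increases down the group.
So from largest to smallest: Ba > Sr > Ca > Mg > Be.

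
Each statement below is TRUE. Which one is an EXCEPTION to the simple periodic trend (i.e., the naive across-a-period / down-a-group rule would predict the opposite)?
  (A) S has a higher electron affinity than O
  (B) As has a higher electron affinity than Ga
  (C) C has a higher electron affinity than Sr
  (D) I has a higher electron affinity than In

The general trend: electron affinity increases across a period and decreases down a group.
(A) S (period 3, group 16) vs O (period 2, group 16): the stated order contradicts the simple trend.
(B) As (period 4, group 15) vs Ga (period 4, group 13): the stated order agrees with the simple trend.
(C) C (period 2, group 14) vs Sr (period 5, group 2): the stated order agrees with the simple trend.
(D) I (period 5, group 17) vs In (period 5, group 13): the stated order agrees with the simple trend.
The exception is (A): the compact 2p subshell of O repels the added electron more than S's larger 3p does.

(A)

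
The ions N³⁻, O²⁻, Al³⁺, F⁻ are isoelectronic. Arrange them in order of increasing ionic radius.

Al³⁺, F⁻, O²⁻, N³⁻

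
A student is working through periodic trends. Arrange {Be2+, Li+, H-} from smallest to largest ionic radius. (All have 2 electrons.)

All of these have 2 electrons, so size is governed by nuclear charge alone: the more protons, the stronger the pull on the same electron cloud, and the smaller the ion.
Nuclear charges: Be2+ (Z=4), Li+ (Z=3), H- (Z=1).
Smallest to largest: Be2+ < Li+ < H-.

Be2+, Li+, H-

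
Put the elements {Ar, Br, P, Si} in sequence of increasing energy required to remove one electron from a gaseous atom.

Si is in period 3, group 14; P is in period 3, group 15; Ar is in period 3, group 18; Br is in period 4, group 17.
Across a period the outer electron is held more tightly (higher IE₁); down a group it sits in a higher shell, more shielded, and comes off more easily.
Here both period and group differ, so the two effects have to be weighed against each other.
P > Si: P lies to the right of Si in period 3, so the across-period effect alone puts P higher.
Br > P: the two effects oppose for this pair; the across-period effect wins (1140 vs 1012 kJ/mol).
Ar > Br: relative to Br, both the across-period and down-group shifts push Ar's first ionization energy up.
For reference (kJ/mol): Si 786, P 1012, Ar 1521, Br 1140.
So from lowest to highest: Si < P < Br < Ar.

Si < P < Br < Ar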